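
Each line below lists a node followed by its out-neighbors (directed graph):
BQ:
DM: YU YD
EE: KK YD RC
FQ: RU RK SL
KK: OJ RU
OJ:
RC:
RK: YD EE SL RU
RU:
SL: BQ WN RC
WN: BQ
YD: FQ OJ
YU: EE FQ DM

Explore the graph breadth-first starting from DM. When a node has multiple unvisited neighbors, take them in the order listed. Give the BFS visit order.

Visit DM; enqueue YU, YD → queue [YU, YD]
Visit YU; enqueue EE, FQ → queue [YD, EE, FQ]
Visit YD; enqueue OJ → queue [EE, FQ, OJ]
Visit EE; enqueue KK, RC → queue [FQ, OJ, KK, RC]
Visit FQ; enqueue RU, RK, SL → queue [OJ, KK, RC, RU, RK, SL]
Visit OJ → queue [KK, RC, RU, RK, SL]
Visit KK → queue [RC, RU, RK, SL]
Visit RC → queue [RU, RK, SL]
Visit RU → queue [RK, SL]
Visit RK → queue [SL]
Visit SL; enqueue BQ, WN → queue [BQ, WN]
Visit BQ → queue [WN]
Visit WN → queue []

DM → YU → YD → EE → FQ → OJ → KK → RC → RU → RK → SL → BQ → WN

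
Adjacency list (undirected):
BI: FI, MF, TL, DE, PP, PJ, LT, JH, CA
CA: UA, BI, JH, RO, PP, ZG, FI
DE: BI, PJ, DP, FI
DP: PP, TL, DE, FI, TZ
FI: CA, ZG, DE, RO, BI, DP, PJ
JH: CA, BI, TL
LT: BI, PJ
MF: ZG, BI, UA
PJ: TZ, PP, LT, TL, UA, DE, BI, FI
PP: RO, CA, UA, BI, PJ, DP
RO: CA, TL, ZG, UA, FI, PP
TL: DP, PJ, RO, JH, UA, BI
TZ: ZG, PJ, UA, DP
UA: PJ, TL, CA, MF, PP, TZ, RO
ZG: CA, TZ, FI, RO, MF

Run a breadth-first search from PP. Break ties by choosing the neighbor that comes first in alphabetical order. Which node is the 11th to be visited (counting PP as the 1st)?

LT

Visit PP; enqueue BI, CA, DP, PJ, RO, UA → queue [BI, CA, DP, PJ, RO, UA]
Visit BI; enqueue DE, FI, JH, LT, MF, TL → queue [CA, DP, PJ, RO, UA, DE, FI, JH, LT, MF, TL]
Visit CA; enqueue ZG → queue [DP, PJ, RO, UA, DE, FI, JH, LT, MF, TL, ZG]
Visit DP; enqueue TZ → queue [PJ, RO, UA, DE, FI, JH, LT, MF, TL, ZG, TZ]
Visit PJ → queue [RO, UA, DE, FI, JH, LT, MF, TL, ZG, TZ]
Visit RO → queue [UA, DE, FI, JH, LT, MF, TL, ZG, TZ]
Visit UA → queue [DE, FI, JH, LT, MF, TL, ZG, TZ]
Visit DE → queue [FI, JH, LT, MF, TL, ZG, TZ]
Visit FI → queue [JH, LT, MF, TL, ZG, TZ]
Visit JH → queue [LT, MF, TL, ZG, TZ]
Visit LT → queue [MF, TL, ZG, TZ]
Visit MF → queue [TL, ZG, TZ]
Visit TL → queue [ZG, TZ]
Visit ZG → queue [TZ]
Visit TZ → queue []

Visit order: PP, BI, CA, DP, PJ, RO, UA, DE, FI, JH, LT, MF, TL, ZG, TZ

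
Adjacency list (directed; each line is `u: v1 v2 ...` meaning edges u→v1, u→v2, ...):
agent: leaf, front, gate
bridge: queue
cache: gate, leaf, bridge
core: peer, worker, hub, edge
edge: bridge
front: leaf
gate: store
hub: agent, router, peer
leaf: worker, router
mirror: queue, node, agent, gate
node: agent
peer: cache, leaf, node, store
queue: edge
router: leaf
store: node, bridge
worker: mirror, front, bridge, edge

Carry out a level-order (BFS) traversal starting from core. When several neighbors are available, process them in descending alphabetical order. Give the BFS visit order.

core -> worker -> peer -> hub -> edge -> mirror -> front -> bridge -> store -> node -> leaf -> cache -> router -> agent -> queue -> gate

Visit core; enqueue worker, peer, hub, edge → queue [worker, peer, hub, edge]
Visit worker; enqueue mirror, front, bridge → queue [peer, hub, edge, mirror, front, bridge]
Visit peer; enqueue store, node, leaf, cache → queue [hub, edge, mirror, front, bridge, store, node, leaf, cache]
Visit hub; enqueue router, agent → queue [edge, mirror, front, bridge, store, node, leaf, cache, router, agent]
Visit edge → queue [mirror, front, bridge, store, node, leaf, cache, router, agent]
Visit mirror; enqueue queue, gate → queue [front, bridge, store, node, leaf, cache, router, agent, queue, gate]
Visit front → queue [bridge, store, node, leaf, cache, router, agent, queue, gate]
Visit bridge → queue [store, node, leaf, cache, router, agent, queue, gate]
Visit store → queue [node, leaf, cache, router, agent, queue, gate]
Visit node → queue [leaf, cache, router, agent, queue, gate]
Visit leaf → queue [cache, router, agent, queue, gate]
Visit cache → queue [router, agent, queue, gate]
Visit router → queue [agent, queue, gate]
Visit agent → queue [queue, gate]
Visit queue → queue [gate]
Visit gate → queue []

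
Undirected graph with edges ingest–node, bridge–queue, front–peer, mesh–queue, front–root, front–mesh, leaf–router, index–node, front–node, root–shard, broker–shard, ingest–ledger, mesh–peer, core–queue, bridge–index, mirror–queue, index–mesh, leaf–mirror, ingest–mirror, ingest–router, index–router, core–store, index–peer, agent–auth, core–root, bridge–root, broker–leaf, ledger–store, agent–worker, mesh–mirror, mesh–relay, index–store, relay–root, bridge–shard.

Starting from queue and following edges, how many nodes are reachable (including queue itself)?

BFS from queue visits: queue, bridge, core, mesh, mirror, index, root, shard, store, front, peer, relay, ingest, leaf, node, router, broker, ledger
Reachable nodes: 18 of 21 total.

18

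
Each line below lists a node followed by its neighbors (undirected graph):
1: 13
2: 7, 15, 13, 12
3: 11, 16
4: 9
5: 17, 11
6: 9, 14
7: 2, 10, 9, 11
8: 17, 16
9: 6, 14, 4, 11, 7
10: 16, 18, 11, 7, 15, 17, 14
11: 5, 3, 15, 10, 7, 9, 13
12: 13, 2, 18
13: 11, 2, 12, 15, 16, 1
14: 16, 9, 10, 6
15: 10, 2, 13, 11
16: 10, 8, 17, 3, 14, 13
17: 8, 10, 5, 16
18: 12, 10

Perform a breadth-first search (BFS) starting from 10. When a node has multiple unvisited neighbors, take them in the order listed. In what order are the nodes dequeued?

Visit 10; enqueue 16, 18, 11, 7, 15, 17, 14 → queue [16, 18, 11, 7, 15, 17, 14]
Visit 16; enqueue 8, 3, 13 → queue [18, 11, 7, 15, 17, 14, 8, 3, 13]
Visit 18; enqueue 12 → queue [11, 7, 15, 17, 14, 8, 3, 13, 12]
Visit 11; enqueue 5, 9 → queue [7, 15, 17, 14, 8, 3, 13, 12, 5, 9]
Visit 7; enqueue 2 → queue [15, 17, 14, 8, 3, 13, 12, 5, 9, 2]
Visit 15 → queue [17, 14, 8, 3, 13, 12, 5, 9, 2]
Visit 17 → queue [14, 8, 3, 13, 12, 5, 9, 2]
Visit 14; enqueue 6 → queue [8, 3, 13, 12, 5, 9, 2, 6]
Visit 8 → queue [3, 13, 12, 5, 9, 2, 6]
Visit 3 → queue [13, 12, 5, 9, 2, 6]
Visit 13; enqueue 1 → queue [12, 5, 9, 2, 6, 1]
Visit 12 → queue [5, 9, 2, 6, 1]
Visit 5 → queue [9, 2, 6, 1]
Visit 9; enqueue 4 → queue [2, 6, 1, 4]
Visit 2 → queue [6, 1, 4]
Visit 6 → queue [1, 4]
Visit 1 → queue [4]
Visit 4 → queue []

10, 16, 18, 11, 7, 15, 17, 14, 8, 3, 13, 12, 5, 9, 2, 6, 1, 4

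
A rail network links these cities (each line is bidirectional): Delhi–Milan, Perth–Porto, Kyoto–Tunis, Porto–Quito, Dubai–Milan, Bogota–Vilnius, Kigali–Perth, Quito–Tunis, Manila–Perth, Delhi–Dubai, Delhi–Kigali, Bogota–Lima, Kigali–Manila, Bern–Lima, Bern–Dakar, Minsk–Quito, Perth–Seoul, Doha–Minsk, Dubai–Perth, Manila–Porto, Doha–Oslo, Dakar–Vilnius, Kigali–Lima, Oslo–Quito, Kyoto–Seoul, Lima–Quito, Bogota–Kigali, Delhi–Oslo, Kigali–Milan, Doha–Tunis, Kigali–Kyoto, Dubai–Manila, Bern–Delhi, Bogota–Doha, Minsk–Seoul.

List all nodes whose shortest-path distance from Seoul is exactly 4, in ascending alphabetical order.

Level 0: Seoul
Level 1: Kyoto, Minsk, Perth
Level 2: Doha, Dubai, Kigali, Manila, Porto, Quito, Tunis
Level 3: Bogota, Delhi, Lima, Milan, Oslo
Level 4: Bern, Vilnius
Level 5: Dakar

Bern, Vilnius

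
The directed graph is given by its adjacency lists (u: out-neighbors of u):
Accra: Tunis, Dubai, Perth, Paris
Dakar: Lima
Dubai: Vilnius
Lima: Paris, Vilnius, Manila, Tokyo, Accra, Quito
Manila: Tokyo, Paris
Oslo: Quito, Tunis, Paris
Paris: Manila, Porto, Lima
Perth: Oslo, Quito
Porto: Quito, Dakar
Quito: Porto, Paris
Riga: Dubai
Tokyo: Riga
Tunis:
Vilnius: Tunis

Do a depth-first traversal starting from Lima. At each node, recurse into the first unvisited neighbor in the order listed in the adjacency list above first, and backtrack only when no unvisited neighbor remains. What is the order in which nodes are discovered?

Lima, Paris, Manila, Tokyo, Riga, Dubai, Vilnius, Tunis, Porto, Quito, Dakar, Accra, Perth, Oslo

Visit Lima
Lima → Paris
Paris → Manila
Manila → Tokyo
Tokyo → Riga
Riga → Dubai
Dubai → Vilnius
Vilnius → Tunis
Paris → Porto
Porto → Quito
Porto → Dakar
Lima → Accra
Accra → Perth
Perth → Oslo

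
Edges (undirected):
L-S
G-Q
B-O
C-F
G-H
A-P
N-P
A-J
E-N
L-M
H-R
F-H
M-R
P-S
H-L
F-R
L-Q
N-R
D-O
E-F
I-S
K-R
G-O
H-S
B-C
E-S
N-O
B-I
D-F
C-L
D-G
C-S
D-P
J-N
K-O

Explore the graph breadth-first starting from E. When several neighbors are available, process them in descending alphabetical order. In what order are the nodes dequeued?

Visit E; enqueue S, N, F → queue [S, N, F]
Visit S; enqueue P, L, I, H, C → queue [N, F, P, L, I, H, C]
Visit N; enqueue R, O, J → queue [F, P, L, I, H, C, R, O, J]
Visit F; enqueue D → queue [P, L, I, H, C, R, O, J, D]
Visit P; enqueue A → queue [L, I, H, C, R, O, J, D, A]
Visit L; enqueue Q, M → queue [I, H, C, R, O, J, D, A, Q, M]
Visit I; enqueue B → queue [H, C, R, O, J, D, A, Q, M, B]
Visit H; enqueue G → queue [C, R, O, J, D, A, Q, M, B, G]
Visit C → queue [R, O, J, D, A, Q, M, B, G]
Visit R; enqueue K → queue [O, J, D, A, Q, M, B, G, K]
Visit O → queue [J, D, A, Q, M, B, G, K]
Visit J → queue [D, A, Q, M, B, G, K]
Visit D → queue [A, Q, M, B, G, K]
Visit A → queue [Q, M, B, G, K]
Visit Q → queue [M, B, G, K]
Visit M → queue [B, G, K]
Visit B → queue [G, K]
Visit G → queue [K]
Visit K → queue []

E -> S -> N -> F -> P -> L -> I -> H -> C -> R -> O -> J -> D -> A -> Q -> M -> B -> G -> K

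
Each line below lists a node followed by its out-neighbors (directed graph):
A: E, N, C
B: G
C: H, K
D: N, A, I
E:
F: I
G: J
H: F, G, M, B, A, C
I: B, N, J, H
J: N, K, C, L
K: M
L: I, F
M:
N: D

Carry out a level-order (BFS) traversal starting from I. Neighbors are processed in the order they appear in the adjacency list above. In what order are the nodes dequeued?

Visit I; enqueue B, N, J, H → queue [B, N, J, H]
Visit B; enqueue G → queue [N, J, H, G]
Visit N; enqueue D → queue [J, H, G, D]
Visit J; enqueue K, C, L → queue [H, G, D, K, C, L]
Visit H; enqueue F, M, A → queue [G, D, K, C, L, F, M, A]
Visit G → queue [D, K, C, L, F, M, A]
Visit D → queue [K, C, L, F, M, A]
Visit K → queue [C, L, F, M, A]
Visit C → queue [L, F, M, A]
Visit L → queue [F, M, A]
Visit F → queue [M, A]
Visit M → queue [A]
Visit A; enqueue E → queue [E]
Visit E → queue []

I B N J H G D K C L F M A E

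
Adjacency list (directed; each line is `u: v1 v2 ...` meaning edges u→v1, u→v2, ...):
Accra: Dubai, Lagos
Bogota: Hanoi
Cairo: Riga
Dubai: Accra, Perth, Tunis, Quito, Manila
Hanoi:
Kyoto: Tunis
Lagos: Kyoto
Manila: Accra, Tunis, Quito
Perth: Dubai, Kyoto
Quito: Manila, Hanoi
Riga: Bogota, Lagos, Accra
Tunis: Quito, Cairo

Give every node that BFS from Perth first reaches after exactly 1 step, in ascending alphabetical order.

Dubai, Kyoto

Level 0: Perth
Level 1: Dubai, Kyoto
Level 2: Accra, Manila, Quito, Tunis
Level 3: Cairo, Hanoi, Lagos
Level 4: Riga
Level 5: Bogota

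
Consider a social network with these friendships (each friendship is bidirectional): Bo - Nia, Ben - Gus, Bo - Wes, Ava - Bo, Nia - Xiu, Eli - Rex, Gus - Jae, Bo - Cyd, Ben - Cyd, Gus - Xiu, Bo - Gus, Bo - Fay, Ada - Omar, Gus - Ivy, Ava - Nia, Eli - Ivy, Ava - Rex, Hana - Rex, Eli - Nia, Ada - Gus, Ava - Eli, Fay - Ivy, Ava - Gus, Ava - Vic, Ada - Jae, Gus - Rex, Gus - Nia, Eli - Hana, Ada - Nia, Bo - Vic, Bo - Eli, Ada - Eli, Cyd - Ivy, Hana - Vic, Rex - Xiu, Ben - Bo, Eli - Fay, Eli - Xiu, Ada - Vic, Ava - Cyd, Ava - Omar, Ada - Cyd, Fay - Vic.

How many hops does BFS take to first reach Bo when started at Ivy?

2

Level 0: Ivy
Level 1: Cyd, Eli, Fay, Gus
Level 2: Ada, Ava, Ben, Bo, Hana, Jae, Nia, Rex, Vic, Xiu
Level 3: Omar, Wes
Bo first appears at level 2.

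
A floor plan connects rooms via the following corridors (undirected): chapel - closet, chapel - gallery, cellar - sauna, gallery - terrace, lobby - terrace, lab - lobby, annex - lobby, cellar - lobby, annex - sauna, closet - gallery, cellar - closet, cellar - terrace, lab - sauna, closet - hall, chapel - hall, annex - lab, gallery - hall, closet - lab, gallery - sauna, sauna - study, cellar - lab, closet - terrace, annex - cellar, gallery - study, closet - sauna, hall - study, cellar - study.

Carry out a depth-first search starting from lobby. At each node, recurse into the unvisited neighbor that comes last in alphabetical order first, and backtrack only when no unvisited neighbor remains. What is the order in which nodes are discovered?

Visit lobby
lobby → terrace
terrace → gallery
gallery → study
study → sauna
sauna → lab
lab → closet
closet → hall
hall → chapel
closet → cellar
cellar → annex

lobby → terrace → gallery → study → sauna → lab → closet → hall → chapel → cellar → annex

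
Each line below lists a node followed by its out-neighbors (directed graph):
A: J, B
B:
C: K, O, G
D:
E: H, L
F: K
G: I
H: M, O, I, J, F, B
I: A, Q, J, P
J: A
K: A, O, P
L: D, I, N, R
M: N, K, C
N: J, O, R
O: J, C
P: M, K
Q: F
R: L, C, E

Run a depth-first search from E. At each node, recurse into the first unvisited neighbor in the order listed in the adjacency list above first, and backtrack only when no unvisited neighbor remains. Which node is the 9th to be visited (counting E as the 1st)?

Visit E
E → H
H → M
M → N
N → J
J → A
A → B
N → O
O → C
C → K
K → P
C → G
G → I
I → Q
Q → F
N → R
R → L
L → D

Visit order: E, H, M, N, J, A, B, O, C, K, P, G, I, Q, F, R, L, D

C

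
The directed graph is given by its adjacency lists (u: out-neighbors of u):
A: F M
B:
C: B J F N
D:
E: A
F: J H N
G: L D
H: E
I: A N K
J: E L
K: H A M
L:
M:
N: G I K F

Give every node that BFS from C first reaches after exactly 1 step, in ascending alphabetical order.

B, F, J, N

Level 0: C
Level 1: B, F, J, N
Level 2: E, G, H, I, K, L
Level 3: A, D, M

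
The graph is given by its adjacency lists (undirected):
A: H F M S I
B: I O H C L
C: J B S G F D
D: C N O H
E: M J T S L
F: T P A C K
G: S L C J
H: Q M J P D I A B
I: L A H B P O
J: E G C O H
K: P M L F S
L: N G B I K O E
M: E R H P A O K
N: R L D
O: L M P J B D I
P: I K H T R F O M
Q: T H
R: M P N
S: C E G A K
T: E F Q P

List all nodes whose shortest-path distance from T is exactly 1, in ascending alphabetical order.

E, F, P, Q

Level 0: T
Level 1: E, F, P, Q
Level 2: A, C, H, I, J, K, L, M, O, R, S
Level 3: B, D, G, N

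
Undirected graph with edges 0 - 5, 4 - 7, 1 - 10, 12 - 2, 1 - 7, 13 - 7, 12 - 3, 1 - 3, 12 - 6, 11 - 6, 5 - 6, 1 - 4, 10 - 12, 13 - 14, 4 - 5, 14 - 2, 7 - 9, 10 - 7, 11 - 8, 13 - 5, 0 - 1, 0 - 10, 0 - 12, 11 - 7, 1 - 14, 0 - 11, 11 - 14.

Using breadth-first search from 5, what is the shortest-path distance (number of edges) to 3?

Level 0: 5
Level 1: 0, 4, 6, 13
Level 2: 1, 7, 10, 11, 12, 14
Level 3: 2, 3, 8, 9
3 first appears at level 3.

3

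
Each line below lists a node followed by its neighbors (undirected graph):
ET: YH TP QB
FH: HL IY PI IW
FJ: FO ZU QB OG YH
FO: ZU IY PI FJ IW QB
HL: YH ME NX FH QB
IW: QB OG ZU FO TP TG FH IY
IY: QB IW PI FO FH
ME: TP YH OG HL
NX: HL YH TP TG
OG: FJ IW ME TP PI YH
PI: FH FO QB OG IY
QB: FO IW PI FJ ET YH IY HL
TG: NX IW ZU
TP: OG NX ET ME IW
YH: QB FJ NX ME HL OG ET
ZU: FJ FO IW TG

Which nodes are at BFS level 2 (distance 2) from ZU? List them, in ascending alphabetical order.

Level 0: ZU
Level 1: FJ, FO, IW, TG
Level 2: FH, IY, NX, OG, PI, QB, TP, YH
Level 3: ET, HL, ME

FH, IY, NX, OG, PI, QB, TP, YH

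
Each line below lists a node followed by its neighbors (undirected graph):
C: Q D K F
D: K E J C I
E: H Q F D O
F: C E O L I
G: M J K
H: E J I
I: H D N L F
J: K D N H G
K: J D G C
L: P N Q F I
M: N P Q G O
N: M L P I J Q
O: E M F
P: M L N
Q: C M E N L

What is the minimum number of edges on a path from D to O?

Level 0: D
Level 1: C, E, I, J, K
Level 2: F, G, H, L, N, O, Q
Level 3: M, P
O first appears at level 2.

2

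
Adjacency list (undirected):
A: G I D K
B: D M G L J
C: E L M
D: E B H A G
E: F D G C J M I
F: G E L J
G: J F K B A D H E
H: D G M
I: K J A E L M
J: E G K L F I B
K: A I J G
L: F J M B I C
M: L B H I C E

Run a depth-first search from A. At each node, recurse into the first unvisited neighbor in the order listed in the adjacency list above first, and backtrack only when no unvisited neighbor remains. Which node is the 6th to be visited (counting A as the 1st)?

L

Visit A
A → G
G → J
J → E
E → F
F → L
L → M
M → B
B → D
D → H
M → I
I → K
M → C

Visit order: A, G, J, E, F, L, M, B, D, H, I, K, C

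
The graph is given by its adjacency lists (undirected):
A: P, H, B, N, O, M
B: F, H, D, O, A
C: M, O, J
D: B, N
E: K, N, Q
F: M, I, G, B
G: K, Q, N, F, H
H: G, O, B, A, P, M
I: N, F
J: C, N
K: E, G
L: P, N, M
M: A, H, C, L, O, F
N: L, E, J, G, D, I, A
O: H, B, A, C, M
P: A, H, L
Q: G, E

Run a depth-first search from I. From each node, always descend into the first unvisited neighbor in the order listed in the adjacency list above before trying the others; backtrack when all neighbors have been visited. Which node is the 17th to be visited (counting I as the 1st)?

J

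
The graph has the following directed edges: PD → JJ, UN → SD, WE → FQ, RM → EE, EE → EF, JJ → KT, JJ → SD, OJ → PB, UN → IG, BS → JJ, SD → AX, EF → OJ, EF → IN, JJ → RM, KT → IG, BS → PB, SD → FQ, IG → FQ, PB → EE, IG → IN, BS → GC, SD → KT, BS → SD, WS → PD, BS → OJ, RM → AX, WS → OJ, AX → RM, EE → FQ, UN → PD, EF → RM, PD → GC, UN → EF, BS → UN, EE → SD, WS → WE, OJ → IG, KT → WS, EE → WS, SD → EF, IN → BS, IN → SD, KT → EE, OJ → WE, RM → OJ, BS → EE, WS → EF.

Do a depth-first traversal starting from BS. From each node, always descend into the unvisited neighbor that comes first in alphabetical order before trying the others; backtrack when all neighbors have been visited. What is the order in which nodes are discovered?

BS, EE, EF, IN, SD, AX, RM, OJ, IG, FQ, PB, WE, KT, WS, PD, GC, JJ, UN

Visit BS
BS → EE
EE → EF
EF → IN
IN → SD
SD → AX
AX → RM
RM → OJ
OJ → IG
IG → FQ
OJ → PB
OJ → WE
SD → KT
KT → WS
WS → PD
PD → GC
PD → JJ
BS → UN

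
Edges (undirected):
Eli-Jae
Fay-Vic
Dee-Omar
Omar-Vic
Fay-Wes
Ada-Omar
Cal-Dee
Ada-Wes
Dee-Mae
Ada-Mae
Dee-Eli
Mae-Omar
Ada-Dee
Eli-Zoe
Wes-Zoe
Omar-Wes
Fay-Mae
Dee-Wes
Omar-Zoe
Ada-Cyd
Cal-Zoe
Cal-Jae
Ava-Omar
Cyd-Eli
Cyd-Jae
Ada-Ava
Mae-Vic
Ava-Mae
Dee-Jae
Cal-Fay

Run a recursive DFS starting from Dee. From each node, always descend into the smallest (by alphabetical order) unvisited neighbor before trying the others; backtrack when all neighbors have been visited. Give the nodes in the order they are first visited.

Visit Dee
Dee → Ada
Ada → Ava
Ava → Mae
Mae → Fay
Fay → Cal
Cal → Jae
Jae → Cyd
Cyd → Eli
Eli → Zoe
Zoe → Omar
Omar → Vic
Omar → Wes

Dee, Ada, Ava, Mae, Fay, Cal, Jae, Cyd, Eli, Zoe, Omar, Vic, Wes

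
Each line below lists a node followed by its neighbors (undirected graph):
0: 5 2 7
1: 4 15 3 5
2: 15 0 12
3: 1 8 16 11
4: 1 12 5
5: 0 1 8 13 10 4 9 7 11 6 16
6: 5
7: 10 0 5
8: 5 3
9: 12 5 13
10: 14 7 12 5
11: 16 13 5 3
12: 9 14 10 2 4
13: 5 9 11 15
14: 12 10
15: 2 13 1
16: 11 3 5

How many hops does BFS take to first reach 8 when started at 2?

Level 0: 2
Level 1: 0, 12, 15
Level 2: 1, 4, 5, 7, 9, 10, 13, 14
Level 3: 3, 6, 8, 11, 16
8 first appears at level 3.

3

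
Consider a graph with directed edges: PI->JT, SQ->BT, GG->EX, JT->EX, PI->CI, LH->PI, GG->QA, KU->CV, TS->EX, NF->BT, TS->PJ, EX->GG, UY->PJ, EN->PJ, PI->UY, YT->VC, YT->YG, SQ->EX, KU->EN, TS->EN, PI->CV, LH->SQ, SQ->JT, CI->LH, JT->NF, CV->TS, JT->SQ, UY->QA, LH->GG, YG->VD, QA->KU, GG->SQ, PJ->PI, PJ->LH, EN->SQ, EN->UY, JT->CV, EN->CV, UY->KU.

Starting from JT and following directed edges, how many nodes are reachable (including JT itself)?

BFS from JT visits: JT, CV, EX, NF, SQ, TS, GG, BT, EN, PJ, QA, UY, LH, PI, KU, CI
Reachable nodes: 16 of 20 total.

16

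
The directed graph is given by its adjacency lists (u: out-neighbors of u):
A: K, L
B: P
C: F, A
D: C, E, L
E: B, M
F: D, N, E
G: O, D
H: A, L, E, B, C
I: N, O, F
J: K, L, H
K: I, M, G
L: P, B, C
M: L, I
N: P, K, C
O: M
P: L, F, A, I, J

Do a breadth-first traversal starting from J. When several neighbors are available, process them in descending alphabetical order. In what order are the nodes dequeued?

J → L → K → H → P → C → B → M → I → G → E → A → F → O → N → D

Visit J; enqueue L, K, H → queue [L, K, H]
Visit L; enqueue P, C, B → queue [K, H, P, C, B]
Visit K; enqueue M, I, G → queue [H, P, C, B, M, I, G]
Visit H; enqueue E, A → queue [P, C, B, M, I, G, E, A]
Visit P; enqueue F → queue [C, B, M, I, G, E, A, F]
Visit C → queue [B, M, I, G, E, A, F]
Visit B → queue [M, I, G, E, A, F]
Visit M → queue [I, G, E, A, F]
Visit I; enqueue O, N → queue [G, E, A, F, O, N]
Visit G; enqueue D → queue [E, A, F, O, N, D]
Visit E → queue [A, F, O, N, D]
Visit A → queue [F, O, N, D]
Visit F → queue [O, N, D]
Visit O → queue [N, D]
Visit N → queue [D]
Visit D → queue []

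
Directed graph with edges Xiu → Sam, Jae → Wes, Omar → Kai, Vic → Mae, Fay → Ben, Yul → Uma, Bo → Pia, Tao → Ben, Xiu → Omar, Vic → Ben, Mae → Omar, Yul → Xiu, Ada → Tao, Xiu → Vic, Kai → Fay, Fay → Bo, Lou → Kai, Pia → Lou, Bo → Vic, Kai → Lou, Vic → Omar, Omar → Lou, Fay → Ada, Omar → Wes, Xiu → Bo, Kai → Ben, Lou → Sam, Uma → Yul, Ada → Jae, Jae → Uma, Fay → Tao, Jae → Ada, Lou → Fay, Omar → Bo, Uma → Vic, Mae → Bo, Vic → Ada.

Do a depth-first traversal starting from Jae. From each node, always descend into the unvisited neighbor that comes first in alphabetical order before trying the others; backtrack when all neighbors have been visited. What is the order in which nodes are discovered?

Jae Ada Tao Ben Uma Vic Mae Bo Pia Lou Fay Kai Sam Omar Wes Yul Xiu

Visit Jae
Jae → Ada
Ada → Tao
Tao → Ben
Jae → Uma
Uma → Vic
Vic → Mae
Mae → Bo
Bo → Pia
Pia → Lou
Lou → Fay
Lou → Kai
Lou → Sam
Mae → Omar
Omar → Wes
Uma → Yul
Yul → Xiu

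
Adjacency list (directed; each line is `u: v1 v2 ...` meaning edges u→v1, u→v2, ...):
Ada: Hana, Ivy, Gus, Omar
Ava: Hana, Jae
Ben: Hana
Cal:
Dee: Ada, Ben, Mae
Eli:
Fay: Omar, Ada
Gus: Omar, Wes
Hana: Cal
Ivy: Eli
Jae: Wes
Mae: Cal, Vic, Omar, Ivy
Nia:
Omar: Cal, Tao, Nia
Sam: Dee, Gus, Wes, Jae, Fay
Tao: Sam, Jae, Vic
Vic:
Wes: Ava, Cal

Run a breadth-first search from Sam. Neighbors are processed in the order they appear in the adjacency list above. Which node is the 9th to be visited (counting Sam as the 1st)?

Mae

Visit Sam; enqueue Dee, Gus, Wes, Jae, Fay → queue [Dee, Gus, Wes, Jae, Fay]
Visit Dee; enqueue Ada, Ben, Mae → queue [Gus, Wes, Jae, Fay, Ada, Ben, Mae]
Visit Gus; enqueue Omar → queue [Wes, Jae, Fay, Ada, Ben, Mae, Omar]
Visit Wes; enqueue Ava, Cal → queue [Jae, Fay, Ada, Ben, Mae, Omar, Ava, Cal]
Visit Jae → queue [Fay, Ada, Ben, Mae, Omar, Ava, Cal]
Visit Fay → queue [Ada, Ben, Mae, Omar, Ava, Cal]
Visit Ada; enqueue Hana, Ivy → queue [Ben, Mae, Omar, Ava, Cal, Hana, Ivy]
Visit Ben → queue [Mae, Omar, Ava, Cal, Hana, Ivy]
Visit Mae; enqueue Vic → queue [Omar, Ava, Cal, Hana, Ivy, Vic]
Visit Omar; enqueue Tao, Nia → queue [Ava, Cal, Hana, Ivy, Vic, Tao, Nia]
Visit Ava → queue [Cal, Hana, Ivy, Vic, Tao, Nia]
Visit Cal → queue [Hana, Ivy, Vic, Tao, Nia]
Visit Hana → queue [Ivy, Vic, Tao, Nia]
Visit Ivy; enqueue Eli → queue [Vic, Tao, Nia, Eli]
Visit Vic → queue [Tao, Nia, Eli]
Visit Tao → queue [Nia, Eli]
Visit Nia → queue [Eli]
Visit Eli → queue []

Visit order: Sam, Dee, Gus, Wes, Jae, Fay, Ada, Ben, Mae, Omar, Ava, Cal, Hana, Ivy, Vic, Tao, Nia, Eli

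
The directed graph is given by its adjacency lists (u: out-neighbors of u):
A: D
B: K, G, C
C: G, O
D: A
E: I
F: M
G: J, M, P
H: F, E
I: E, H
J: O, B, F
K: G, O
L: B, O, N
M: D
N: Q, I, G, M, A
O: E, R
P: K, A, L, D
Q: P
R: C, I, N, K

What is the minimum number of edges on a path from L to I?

Level 0: L
Level 1: B, N, O
Level 2: A, C, E, G, I, K, M, Q, R
Level 3: D, H, J, P
Level 4: F
I first appears at level 2.

2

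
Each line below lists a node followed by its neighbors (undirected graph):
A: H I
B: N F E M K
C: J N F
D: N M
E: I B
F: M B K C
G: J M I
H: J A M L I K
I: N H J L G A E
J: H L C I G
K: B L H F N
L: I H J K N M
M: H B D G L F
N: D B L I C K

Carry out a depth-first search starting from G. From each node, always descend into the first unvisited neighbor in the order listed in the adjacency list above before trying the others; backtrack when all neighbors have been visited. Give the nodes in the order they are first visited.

G, J, H, A, I, N, D, M, B, F, K, L, C, E

Visit G
G → J
J → H
H → A
A → I
I → N
N → D
D → M
M → B
B → F
F → K
K → L
F → C
B → E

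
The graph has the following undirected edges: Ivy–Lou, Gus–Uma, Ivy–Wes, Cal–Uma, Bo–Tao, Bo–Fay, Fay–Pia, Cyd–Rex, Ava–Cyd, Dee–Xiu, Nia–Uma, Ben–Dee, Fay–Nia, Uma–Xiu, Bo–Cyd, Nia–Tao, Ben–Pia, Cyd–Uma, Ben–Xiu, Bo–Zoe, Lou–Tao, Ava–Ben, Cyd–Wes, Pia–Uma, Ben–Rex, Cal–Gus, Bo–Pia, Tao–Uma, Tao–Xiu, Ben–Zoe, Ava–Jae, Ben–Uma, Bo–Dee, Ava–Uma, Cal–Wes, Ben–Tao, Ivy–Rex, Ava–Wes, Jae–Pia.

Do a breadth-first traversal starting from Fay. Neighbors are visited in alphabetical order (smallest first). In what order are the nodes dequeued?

Fay -> Bo -> Nia -> Pia -> Cyd -> Dee -> Tao -> Zoe -> Uma -> Ben -> Jae -> Ava -> Rex -> Wes -> Xiu -> Lou -> Cal -> Gus -> Ivy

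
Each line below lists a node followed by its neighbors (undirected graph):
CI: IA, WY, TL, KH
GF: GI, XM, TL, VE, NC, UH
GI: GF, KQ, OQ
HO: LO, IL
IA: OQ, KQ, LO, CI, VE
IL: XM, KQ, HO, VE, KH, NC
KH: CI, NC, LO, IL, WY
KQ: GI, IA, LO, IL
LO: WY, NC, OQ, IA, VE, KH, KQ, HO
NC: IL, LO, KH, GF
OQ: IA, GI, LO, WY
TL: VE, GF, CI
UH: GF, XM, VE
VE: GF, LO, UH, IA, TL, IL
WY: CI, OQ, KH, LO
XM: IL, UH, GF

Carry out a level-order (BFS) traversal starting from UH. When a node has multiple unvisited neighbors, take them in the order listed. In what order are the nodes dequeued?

Visit UH; enqueue GF, XM, VE → queue [GF, XM, VE]
Visit GF; enqueue GI, TL, NC → queue [XM, VE, GI, TL, NC]
Visit XM; enqueue IL → queue [VE, GI, TL, NC, IL]
Visit VE; enqueue LO, IA → queue [GI, TL, NC, IL, LO, IA]
Visit GI; enqueue KQ, OQ → queue [TL, NC, IL, LO, IA, KQ, OQ]
Visit TL; enqueue CI → queue [NC, IL, LO, IA, KQ, OQ, CI]
Visit NC; enqueue KH → queue [IL, LO, IA, KQ, OQ, CI, KH]
Visit IL; enqueue HO → queue [LO, IA, KQ, OQ, CI, KH, HO]
Visit LO; enqueue WY → queue [IA, KQ, OQ, CI, KH, HO, WY]
Visit IA → queue [KQ, OQ, CI, KH, HO, WY]
Visit KQ → queue [OQ, CI, KH, HO, WY]
Visit OQ → queue [CI, KH, HO, WY]
Visit CI → queue [KH, HO, WY]
Visit KH → queue [HO, WY]
Visit HO → queue [WY]
Visit WY → queue []

UH → GF → XM → VE → GI → TL → NC → IL → LO → IA → KQ → OQ → CI → KH → HO → WY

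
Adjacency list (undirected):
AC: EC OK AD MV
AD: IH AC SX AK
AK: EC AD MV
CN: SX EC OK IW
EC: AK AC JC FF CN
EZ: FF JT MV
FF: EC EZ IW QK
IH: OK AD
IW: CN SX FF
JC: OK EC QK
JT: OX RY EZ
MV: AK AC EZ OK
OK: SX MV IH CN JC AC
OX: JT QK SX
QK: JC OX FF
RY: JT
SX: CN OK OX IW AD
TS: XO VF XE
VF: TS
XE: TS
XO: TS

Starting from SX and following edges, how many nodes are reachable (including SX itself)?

17

BFS from SX visits: SX, CN, OK, OX, IW, AD, EC, MV, IH, JC, AC, JT, QK, FF, AK, EZ, RY
Reachable nodes: 17 of 21 total.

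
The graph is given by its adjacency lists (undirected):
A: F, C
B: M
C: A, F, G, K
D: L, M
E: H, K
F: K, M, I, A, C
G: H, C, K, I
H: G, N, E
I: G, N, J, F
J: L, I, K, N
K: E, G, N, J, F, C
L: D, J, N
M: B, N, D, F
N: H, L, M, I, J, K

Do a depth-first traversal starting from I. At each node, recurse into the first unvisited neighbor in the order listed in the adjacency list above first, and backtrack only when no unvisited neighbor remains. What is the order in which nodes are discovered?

I G H N L D M B F K E J C A

Visit I
I → G
G → H
H → N
N → L
L → D
D → M
M → B
M → F
F → K
K → E
K → J
K → C
C → A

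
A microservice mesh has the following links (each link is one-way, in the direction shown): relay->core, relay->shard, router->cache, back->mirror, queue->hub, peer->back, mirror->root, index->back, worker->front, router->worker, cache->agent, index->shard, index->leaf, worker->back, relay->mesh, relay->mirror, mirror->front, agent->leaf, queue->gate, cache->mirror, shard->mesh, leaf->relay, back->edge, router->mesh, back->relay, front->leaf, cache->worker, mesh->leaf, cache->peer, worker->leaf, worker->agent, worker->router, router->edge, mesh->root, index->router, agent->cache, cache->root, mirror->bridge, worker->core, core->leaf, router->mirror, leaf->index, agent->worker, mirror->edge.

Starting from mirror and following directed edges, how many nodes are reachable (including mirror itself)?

BFS from mirror visits: mirror, bridge, edge, front, root, leaf, index, relay, back, router, shard, core, mesh, cache, worker, agent, peer
Reachable nodes: 17 of 20 total.

17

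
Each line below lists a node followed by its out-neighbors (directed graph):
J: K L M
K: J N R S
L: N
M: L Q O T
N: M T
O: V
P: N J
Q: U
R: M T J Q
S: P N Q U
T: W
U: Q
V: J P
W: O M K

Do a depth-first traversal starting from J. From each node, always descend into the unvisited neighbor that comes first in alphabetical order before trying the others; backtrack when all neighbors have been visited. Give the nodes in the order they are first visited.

Visit J
J → K
K → N
N → M
M → L
M → O
O → V
V → P
M → Q
Q → U
M → T
T → W
K → R
K → S

J -> K -> N -> M -> L -> O -> V -> P -> Q -> U -> T -> W -> R -> S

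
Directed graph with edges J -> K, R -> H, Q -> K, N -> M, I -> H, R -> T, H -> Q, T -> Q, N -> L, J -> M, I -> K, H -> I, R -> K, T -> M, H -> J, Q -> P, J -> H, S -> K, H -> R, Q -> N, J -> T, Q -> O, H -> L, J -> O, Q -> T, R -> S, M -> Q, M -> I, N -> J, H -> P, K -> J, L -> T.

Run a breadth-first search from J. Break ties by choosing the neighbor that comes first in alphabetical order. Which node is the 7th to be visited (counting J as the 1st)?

I

Visit J; enqueue H, K, M, O, T → queue [H, K, M, O, T]
Visit H; enqueue I, L, P, Q, R → queue [K, M, O, T, I, L, P, Q, R]
Visit K → queue [M, O, T, I, L, P, Q, R]
Visit M → queue [O, T, I, L, P, Q, R]
Visit O → queue [T, I, L, P, Q, R]
Visit T → queue [I, L, P, Q, R]
Visit I → queue [L, P, Q, R]
Visit L → queue [P, Q, R]
Visit P → queue [Q, R]
Visit Q; enqueue N → queue [R, N]
Visit R; enqueue S → queue [N, S]
Visit N → queue [S]
Visit S → queue []

Visit order: J, H, K, M, O, T, I, L, P, Q, R, N, S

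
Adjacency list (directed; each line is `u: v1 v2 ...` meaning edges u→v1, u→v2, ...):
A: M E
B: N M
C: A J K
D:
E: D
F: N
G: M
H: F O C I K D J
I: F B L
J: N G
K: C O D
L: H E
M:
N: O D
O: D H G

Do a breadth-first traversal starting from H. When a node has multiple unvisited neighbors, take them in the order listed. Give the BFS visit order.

H, F, O, C, I, K, D, J, N, G, A, B, L, M, E

Visit H; enqueue F, O, C, I, K, D, J → queue [F, O, C, I, K, D, J]
Visit F; enqueue N → queue [O, C, I, K, D, J, N]
Visit O; enqueue G → queue [C, I, K, D, J, N, G]
Visit C; enqueue A → queue [I, K, D, J, N, G, A]
Visit I; enqueue B, L → queue [K, D, J, N, G, A, B, L]
Visit K → queue [D, J, N, G, A, B, L]
Visit D → queue [J, N, G, A, B, L]
Visit J → queue [N, G, A, B, L]
Visit N → queue [G, A, B, L]
Visit G; enqueue M → queue [A, B, L, M]
Visit A; enqueue E → queue [B, L, M, E]
Visit B → queue [L, M, E]
Visit L → queue [M, E]
Visit M → queue [E]
Visit E → queue []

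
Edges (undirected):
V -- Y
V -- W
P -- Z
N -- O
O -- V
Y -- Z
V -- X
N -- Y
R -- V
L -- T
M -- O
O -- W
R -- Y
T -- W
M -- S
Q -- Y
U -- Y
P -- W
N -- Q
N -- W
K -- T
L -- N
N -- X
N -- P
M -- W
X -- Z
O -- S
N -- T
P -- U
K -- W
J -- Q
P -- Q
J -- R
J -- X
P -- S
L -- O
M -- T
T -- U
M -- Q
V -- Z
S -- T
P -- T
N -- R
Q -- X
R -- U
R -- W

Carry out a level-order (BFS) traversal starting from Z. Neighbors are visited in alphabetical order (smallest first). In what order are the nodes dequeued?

Z → P → V → X → Y → N → Q → S → T → U → W → O → R → J → L → M → K

Visit Z; enqueue P, V, X, Y → queue [P, V, X, Y]
Visit P; enqueue N, Q, S, T, U, W → queue [V, X, Y, N, Q, S, T, U, W]
Visit V; enqueue O, R → queue [X, Y, N, Q, S, T, U, W, O, R]
Visit X; enqueue J → queue [Y, N, Q, S, T, U, W, O, R, J]
Visit Y → queue [N, Q, S, T, U, W, O, R, J]
Visit N; enqueue L → queue [Q, S, T, U, W, O, R, J, L]
Visit Q; enqueue M → queue [S, T, U, W, O, R, J, L, M]
Visit S → queue [T, U, W, O, R, J, L, M]
Visit T; enqueue K → queue [U, W, O, R, J, L, M, K]
Visit U → queue [W, O, R, J, L, M, K]
Visit W → queue [O, R, J, L, M, K]
Visit O → queue [R, J, L, M, K]
Visit R → queue [J, L, M, K]
Visit J → queue [L, M, K]
Visit L → queue [M, K]
Visit M → queue [K]
Visit K → queue []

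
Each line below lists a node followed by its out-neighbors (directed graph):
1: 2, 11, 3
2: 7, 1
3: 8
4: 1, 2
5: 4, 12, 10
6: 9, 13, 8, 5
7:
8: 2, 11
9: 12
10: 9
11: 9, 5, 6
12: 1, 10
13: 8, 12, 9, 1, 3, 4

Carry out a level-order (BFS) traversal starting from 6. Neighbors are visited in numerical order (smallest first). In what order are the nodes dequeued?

Visit 6; enqueue 5, 8, 9, 13 → queue [5, 8, 9, 13]
Visit 5; enqueue 4, 10, 12 → queue [8, 9, 13, 4, 10, 12]
Visit 8; enqueue 2, 11 → queue [9, 13, 4, 10, 12, 2, 11]
Visit 9 → queue [13, 4, 10, 12, 2, 11]
Visit 13; enqueue 1, 3 → queue [4, 10, 12, 2, 11, 1, 3]
Visit 4 → queue [10, 12, 2, 11, 1, 3]
Visit 10 → queue [12, 2, 11, 1, 3]
Visit 12 → queue [2, 11, 1, 3]
Visit 2; enqueue 7 → queue [11, 1, 3, 7]
Visit 11 → queue [1, 3, 7]
Visit 1 → queue [3, 7]
Visit 3 → queue [7]
Visit 7 → queue []

6 -> 5 -> 8 -> 9 -> 13 -> 4 -> 10 -> 12 -> 2 -> 11 -> 1 -> 3 -> 7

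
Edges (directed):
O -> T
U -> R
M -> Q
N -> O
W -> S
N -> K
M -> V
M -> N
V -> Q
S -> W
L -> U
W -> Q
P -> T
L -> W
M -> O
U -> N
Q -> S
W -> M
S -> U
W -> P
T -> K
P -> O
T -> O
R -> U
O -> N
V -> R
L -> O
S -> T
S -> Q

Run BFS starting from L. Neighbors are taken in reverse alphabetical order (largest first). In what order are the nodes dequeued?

Visit L; enqueue W, U, O → queue [W, U, O]
Visit W; enqueue S, Q, P, M → queue [U, O, S, Q, P, M]
Visit U; enqueue R, N → queue [O, S, Q, P, M, R, N]
Visit O; enqueue T → queue [S, Q, P, M, R, N, T]
Visit S → queue [Q, P, M, R, N, T]
Visit Q → queue [P, M, R, N, T]
Visit P → queue [M, R, N, T]
Visit M; enqueue V → queue [R, N, T, V]
Visit R → queue [N, T, V]
Visit N; enqueue K → queue [T, V, K]
Visit T → queue [V, K]
Visit V → queue [K]
Visit K → queue []

L, W, U, O, S, Q, P, M, R, N, T, V, K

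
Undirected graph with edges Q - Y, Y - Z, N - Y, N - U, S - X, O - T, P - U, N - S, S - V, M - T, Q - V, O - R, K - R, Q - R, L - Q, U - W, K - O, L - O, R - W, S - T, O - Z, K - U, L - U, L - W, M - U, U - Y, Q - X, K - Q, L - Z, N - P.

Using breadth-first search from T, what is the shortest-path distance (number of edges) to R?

Level 0: T
Level 1: M, O, S
Level 2: K, L, N, R, U, V, X, Z
Level 3: P, Q, W, Y
R first appears at level 2.

2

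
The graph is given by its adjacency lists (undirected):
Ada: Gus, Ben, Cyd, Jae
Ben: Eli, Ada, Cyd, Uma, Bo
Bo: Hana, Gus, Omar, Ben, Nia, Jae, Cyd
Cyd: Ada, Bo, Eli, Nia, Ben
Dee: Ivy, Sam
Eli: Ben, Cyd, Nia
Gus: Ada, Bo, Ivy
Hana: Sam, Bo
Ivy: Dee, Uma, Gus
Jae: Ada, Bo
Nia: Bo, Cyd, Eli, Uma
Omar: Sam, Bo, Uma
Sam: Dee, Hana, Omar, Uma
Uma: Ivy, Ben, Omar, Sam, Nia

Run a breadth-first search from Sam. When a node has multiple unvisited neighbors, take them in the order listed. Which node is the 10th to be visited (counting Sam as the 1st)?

Gus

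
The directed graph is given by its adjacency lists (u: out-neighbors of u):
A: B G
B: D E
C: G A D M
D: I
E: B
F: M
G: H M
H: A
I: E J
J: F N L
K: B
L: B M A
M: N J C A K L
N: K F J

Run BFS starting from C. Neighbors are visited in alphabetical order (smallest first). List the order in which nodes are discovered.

Visit C; enqueue A, D, G, M → queue [A, D, G, M]
Visit A; enqueue B → queue [D, G, M, B]
Visit D; enqueue I → queue [G, M, B, I]
Visit G; enqueue H → queue [M, B, I, H]
Visit M; enqueue J, K, L, N → queue [B, I, H, J, K, L, N]
Visit B; enqueue E → queue [I, H, J, K, L, N, E]
Visit I → queue [H, J, K, L, N, E]
Visit H → queue [J, K, L, N, E]
Visit J; enqueue F → queue [K, L, N, E, F]
Visit K → queue [L, N, E, F]
Visit L → queue [N, E, F]
Visit N → queue [E, F]
Visit E → queue [F]
Visit F → queue []

C -> A -> D -> G -> M -> B -> I -> H -> J -> K -> L -> N -> E -> F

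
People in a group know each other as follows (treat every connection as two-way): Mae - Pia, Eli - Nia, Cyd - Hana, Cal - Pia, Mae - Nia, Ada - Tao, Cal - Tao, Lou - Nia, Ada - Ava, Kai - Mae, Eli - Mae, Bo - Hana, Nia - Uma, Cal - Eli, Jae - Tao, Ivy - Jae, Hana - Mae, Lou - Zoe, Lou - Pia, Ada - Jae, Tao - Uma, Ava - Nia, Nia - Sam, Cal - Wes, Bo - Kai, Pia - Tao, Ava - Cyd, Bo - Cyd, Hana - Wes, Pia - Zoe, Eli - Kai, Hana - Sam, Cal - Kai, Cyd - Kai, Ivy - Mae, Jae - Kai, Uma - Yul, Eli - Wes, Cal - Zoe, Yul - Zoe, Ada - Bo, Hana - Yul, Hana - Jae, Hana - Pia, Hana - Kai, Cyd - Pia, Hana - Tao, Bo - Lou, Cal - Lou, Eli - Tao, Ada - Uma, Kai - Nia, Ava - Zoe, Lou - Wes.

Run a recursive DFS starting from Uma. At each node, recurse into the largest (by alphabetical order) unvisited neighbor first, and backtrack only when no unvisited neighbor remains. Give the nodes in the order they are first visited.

Uma Yul Zoe Pia Tao Jae Kai Nia Sam Hana Wes Lou Cal Eli Mae Ivy Bo Cyd Ava Ada

Visit Uma
Uma → Yul
Yul → Zoe
Zoe → Pia
Pia → Tao
Tao → Jae
Jae → Kai
Kai → Nia
Nia → Sam
Sam → Hana
Hana → Wes
Wes → Lou
Lou → Cal
Cal → Eli
Eli → Mae
Mae → Ivy
Lou → Bo
Bo → Cyd
Cyd → Ava
Ava → Ada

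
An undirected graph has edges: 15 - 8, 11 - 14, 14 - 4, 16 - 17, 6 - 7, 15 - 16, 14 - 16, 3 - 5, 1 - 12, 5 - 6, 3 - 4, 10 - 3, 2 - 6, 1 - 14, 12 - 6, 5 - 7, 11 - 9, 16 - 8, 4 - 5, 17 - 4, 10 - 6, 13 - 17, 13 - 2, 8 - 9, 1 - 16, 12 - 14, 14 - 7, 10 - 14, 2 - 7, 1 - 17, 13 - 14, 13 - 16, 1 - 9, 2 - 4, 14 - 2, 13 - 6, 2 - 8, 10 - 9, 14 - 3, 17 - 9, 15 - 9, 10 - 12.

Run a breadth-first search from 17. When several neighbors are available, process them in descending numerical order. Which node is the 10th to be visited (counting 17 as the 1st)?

6

Visit 17; enqueue 16, 13, 9, 4, 1 → queue [16, 13, 9, 4, 1]
Visit 16; enqueue 15, 14, 8 → queue [13, 9, 4, 1, 15, 14, 8]
Visit 13; enqueue 6, 2 → queue [9, 4, 1, 15, 14, 8, 6, 2]
Visit 9; enqueue 11, 10 → queue [4, 1, 15, 14, 8, 6, 2, 11, 10]
Visit 4; enqueue 5, 3 → queue [1, 15, 14, 8, 6, 2, 11, 10, 5, 3]
Visit 1; enqueue 12 → queue [15, 14, 8, 6, 2, 11, 10, 5, 3, 12]
Visit 15 → queue [14, 8, 6, 2, 11, 10, 5, 3, 12]
Visit 14; enqueue 7 → queue [8, 6, 2, 11, 10, 5, 3, 12, 7]
Visit 8 → queue [6, 2, 11, 10, 5, 3, 12, 7]
Visit 6 → queue [2, 11, 10, 5, 3, 12, 7]
Visit 2 → queue [11, 10, 5, 3, 12, 7]
Visit 11 → queue [10, 5, 3, 12, 7]
Visit 10 → queue [5, 3, 12, 7]
Visit 5 → queue [3, 12, 7]
Visit 3 → queue [12, 7]
Visit 12 → queue [7]
Visit 7 → queue []

Visit order: 17, 16, 13, 9, 4, 1, 15, 14, 8, 6, 2, 11, 10, 5, 3, 12, 7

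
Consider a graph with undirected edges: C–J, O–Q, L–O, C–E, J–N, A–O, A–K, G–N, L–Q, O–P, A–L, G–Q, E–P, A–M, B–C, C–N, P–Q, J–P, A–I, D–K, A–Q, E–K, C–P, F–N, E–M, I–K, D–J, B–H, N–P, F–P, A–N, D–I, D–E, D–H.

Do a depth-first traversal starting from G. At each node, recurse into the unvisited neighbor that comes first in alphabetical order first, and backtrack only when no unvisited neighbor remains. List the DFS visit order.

G, N, A, I, D, E, C, B, H, J, P, F, O, L, Q, K, M

Visit G
G → N
N → A
A → I
I → D
D → E
E → C
C → B
B → H
C → J
J → P
P → F
P → O
O → L
L → Q
E → K
E → M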